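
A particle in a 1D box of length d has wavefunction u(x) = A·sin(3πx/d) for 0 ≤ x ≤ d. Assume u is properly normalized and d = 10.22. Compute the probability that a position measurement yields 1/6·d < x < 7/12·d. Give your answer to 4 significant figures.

P ≈ 0.4697

The probability is P = ∫ |u|² dx over [1/6·d, 7/12·d].
The normalization integral ∫|u|²dx over the whole domain equals d/2·A², and A² cancels in the ratio.
Substituting t = x/d, A² and the length scale cancel in the ratio: P = ∫_{1/6}^{7/12} sin(3·π·t)^2 dt / ∫_{0}^{1} sin(3·π·t)^2 dt.
An antiderivative of sin(3·π·t)^2 is t/2 - sin(6·π·t)/(12·π); evaluating from 1/6 to 7/12 gives 1/(12·π) + 5/24, while the full integral is 1/2.
This works out to P = (2 + 5·π)/(12·π).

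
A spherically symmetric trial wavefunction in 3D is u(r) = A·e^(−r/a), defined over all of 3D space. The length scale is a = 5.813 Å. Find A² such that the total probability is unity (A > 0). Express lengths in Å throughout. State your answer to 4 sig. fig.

A^2 ≈ 0.001621 Å^(-3)

We need A² ∫|f|² 4πr² dr = 1, taking the integral from 0 to ∞.
In 3D with spherical symmetry the volume element is 4πr² dr.
With u = A·e^(−r/a), the integral evaluates to A²·[π·a^3].
So A² = (π·a^3)^(−1).
Substituting a = 5.813 gives A² = 0.0016205, so A = 0.040255.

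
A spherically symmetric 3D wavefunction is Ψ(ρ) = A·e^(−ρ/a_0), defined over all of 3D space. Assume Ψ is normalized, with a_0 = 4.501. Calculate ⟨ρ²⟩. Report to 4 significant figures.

⟨ρ^2⟩ ≈ 60.78

The expectation value is the |Ψ|²-weighted average of ρ^2: ∫ ρ^2|Ψ|² 4πρ² dρ.
The ratio of the moment integral to the normalization integral gives ⟨ρ²⟩ = 3·a_0^2.
Putting a_0 = 4.501 gives 60.777.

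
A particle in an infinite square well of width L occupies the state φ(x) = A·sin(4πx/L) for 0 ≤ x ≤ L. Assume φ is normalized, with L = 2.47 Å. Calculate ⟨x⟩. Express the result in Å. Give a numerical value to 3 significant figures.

The expectation value is the |φ|²-weighted average of x: ∫ x|φ|² dx.
With ∫₀^L sin²(nπx/L) dx = L/2, since the A² factors cancel between numerator and denominator, ⟨x⟩ = L/2.
Putting L = 2.47 gives 1.235.

⟨x⟩ ≈ 1.24 Å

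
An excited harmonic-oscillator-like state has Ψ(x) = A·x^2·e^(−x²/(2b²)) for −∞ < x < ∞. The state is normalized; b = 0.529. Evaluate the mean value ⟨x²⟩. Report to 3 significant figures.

By definition ⟨x²⟩ = ∫ x^2 |Ψ(x)|² dx.
Using the Gaussian integral ∫_{−∞}^{∞} e^(−αx²) dx = √(π/α), the ratio of the moment integral to the normalization integral gives ⟨x²⟩ = 5·b^2/2.
With b = 0.529, ⟨x^2⟩ = 0.6996.

⟨x^2⟩ ≈ 0.700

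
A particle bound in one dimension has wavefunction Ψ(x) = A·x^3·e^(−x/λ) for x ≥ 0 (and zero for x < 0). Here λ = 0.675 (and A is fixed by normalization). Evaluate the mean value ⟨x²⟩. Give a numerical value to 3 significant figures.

⟨x^2⟩ ≈ 6.38

⟨x²⟩ = ∫ x^2 |Ψ|² dx over the full domain.
The ratio of the moment integral to the normalization integral gives ⟨x²⟩ = 14·λ^2.
With λ = 0.675, ⟨x^2⟩ = 6.379.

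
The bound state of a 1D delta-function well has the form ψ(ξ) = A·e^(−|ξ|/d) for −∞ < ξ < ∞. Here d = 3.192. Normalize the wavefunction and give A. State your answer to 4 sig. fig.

Normalization requires ∫|ψ|² dξ = 1, integrated from −∞ to ∞.
Using ∫₀^∞ ξⁿ e^(−αξ) dξ = n!/αⁿ⁺¹, ∫|ψ|² dξ = A²·(d).
So A² = (d)^(−1).
With d = 3.192: A² = 0.31328 and A = 0.55972.

A ≈ 0.5597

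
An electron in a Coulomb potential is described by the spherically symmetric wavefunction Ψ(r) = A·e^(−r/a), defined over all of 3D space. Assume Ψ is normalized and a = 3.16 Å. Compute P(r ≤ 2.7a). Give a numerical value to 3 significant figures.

P ≈ 0.905

With dV = 4πr²dr, the probability is ∫|Ψ|² dV over r ≤ 2.7a.
A² is fixed by ∫₀^∞ 4πr²|Ψ|² dr = 1, i.e. A² = (π·a^3)^(−1).
In terms of u = r/a (A², 4π and the length scale all cancel between numerator and denominator), P = [∫_{0}^{2.7} u^2·e^(-2·u) du] / [∫_{0}^{∞} u^2·e^(-2·u) du].
An antiderivative of u^2·e^(-2·u) is -(2·u^2 + 2·u + 1)·e^(-2·u)/4; evaluating from 0 to 2.7 gives 1/4 - 1049·e^(-27/5)/200, while the full integral is 1/4.
This evaluates to P = 0.9052.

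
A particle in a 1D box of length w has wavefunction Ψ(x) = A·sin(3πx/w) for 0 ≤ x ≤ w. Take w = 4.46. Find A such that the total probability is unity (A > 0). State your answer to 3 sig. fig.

The normalization condition is ∫|Ψ|² dx = 1 from 0 to w.
With ∫₀^w sin²(nπx/w) dx = w/2, carrying out the integral gives A² · w/2.
So A² = (w/2)^(−1).
Plugging in w = 4.46 yields A = 0.6696.

A ≈ 0.670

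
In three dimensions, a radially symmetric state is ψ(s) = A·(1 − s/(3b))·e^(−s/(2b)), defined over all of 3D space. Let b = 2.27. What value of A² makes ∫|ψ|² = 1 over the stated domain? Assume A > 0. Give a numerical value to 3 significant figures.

Require ∫ |ψ|² 4πs² ds = 1 over the whole domain.
In 3D with spherical symmetry the volume element is 4πs² ds.
Using ∫₀^∞ sⁿ e^(−αs) ds = n!/αⁿ⁺¹, ∫|ψ|² 4πs² ds = A²·(8·π·b^3/3).
With b = 2.27: A² = 0.01020 and A = 0.1010.

A^2 ≈ 0.0102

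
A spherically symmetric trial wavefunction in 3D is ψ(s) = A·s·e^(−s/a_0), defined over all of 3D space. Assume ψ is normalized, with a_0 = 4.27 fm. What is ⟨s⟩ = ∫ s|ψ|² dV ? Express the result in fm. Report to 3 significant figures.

⟨s⟩ ≈ 10.7 fm

⟨s⟩ = ∫ s |ψ|² 4πs² ds over the full domain.
Since the A² factors cancel between numerator and denominator, ⟨s⟩ = 5·a_0/2.
With a_0 = 4.27, ⟨s⟩ = 10.68.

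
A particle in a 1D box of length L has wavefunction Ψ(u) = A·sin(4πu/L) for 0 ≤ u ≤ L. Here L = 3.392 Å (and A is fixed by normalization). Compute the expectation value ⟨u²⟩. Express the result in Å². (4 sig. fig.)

⟨u^2⟩ ≈ 3.799 Å^2

The expectation value is the |Ψ|²-weighted average of u^2: ∫ u^2|Ψ|² du.
Since the A² factors cancel between numerator and denominator, ⟨u²⟩ = -L^2/(32·π^2) + L^2/3.
With L = 3.392, ⟨u^2⟩ = 3.7988.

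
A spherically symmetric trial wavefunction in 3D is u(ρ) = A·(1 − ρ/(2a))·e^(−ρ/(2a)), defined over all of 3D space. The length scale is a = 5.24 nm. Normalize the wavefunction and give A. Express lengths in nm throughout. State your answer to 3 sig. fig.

A ≈ 0.0166 nm^(-3/2)

We need A² ∫|f|² 4πρ² dρ = 1, taking the integral from 0 to ∞.
With u = A·(1 − ρ/(2a))·e^(−ρ/(2a)), the integral evaluates to A²·[8·π·a^3].
Plugging in a = 5.24 yields A = 0.01663.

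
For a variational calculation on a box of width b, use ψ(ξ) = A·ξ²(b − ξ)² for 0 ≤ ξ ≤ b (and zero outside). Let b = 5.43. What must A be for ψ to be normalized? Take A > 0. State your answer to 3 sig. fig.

A ≈ 0.0124

Require ∫ |ψ|² dξ = 1 over the whole domain.
Carrying out the integral gives A² · b^9/630.
Plugging in b = 5.43 yields A = 0.01239.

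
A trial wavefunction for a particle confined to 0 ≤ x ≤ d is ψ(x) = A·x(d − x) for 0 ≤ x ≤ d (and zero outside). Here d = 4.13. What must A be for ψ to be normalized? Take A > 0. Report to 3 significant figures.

Normalization requires ∫|ψ|² dx = 1, integrated from 0 to d.
With ψ = A·x(d − x), the integral evaluates to A²·[d^5/30].
Setting this equal to 1 gives A² = 1/(d^5/30).
With d = 4.13: A² = 0.02497 and A = 0.1580.

A ≈ 0.158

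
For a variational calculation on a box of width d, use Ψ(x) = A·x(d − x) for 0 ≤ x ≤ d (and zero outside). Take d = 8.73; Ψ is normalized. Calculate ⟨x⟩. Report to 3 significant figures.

⟨x⟩ ≈ 4.37

By definition ⟨x⟩ = ∫ x |Ψ(x)|² dx.
Evaluating both integrals, ⟨x⟩ = d/2.
With d = 8.73, ⟨x⟩ = 4.365.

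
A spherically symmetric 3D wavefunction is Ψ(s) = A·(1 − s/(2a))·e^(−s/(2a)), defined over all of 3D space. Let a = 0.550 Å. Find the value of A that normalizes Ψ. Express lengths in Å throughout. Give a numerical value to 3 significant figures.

Normalization requires ∫|Ψ|² 4πs² ds = 1, integrated from 0 to ∞.
Carrying out the integral gives A² · 8·π·a^3.
Substituting a = 0.550 gives A² = 0.2392, so A = 0.4890.

A ≈ 0.489 Å^(-3/2)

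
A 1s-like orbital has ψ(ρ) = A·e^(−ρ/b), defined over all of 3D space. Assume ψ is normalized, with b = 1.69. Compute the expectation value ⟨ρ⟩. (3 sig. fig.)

By definition ⟨ρ⟩ = ∫ ρ |ψ(ρ)|² 4πρ² dρ.
Evaluating both integrals, ⟨ρ⟩ = 3·b/2.
With b = 1.69, ⟨ρ⟩ = 2.535.

⟨ρ⟩ ≈ 2.54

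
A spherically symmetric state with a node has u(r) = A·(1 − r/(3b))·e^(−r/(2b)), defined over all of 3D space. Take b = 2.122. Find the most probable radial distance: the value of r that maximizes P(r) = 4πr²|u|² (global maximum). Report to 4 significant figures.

r ≈ 2.122

Set d/dr [P(r) = 4πr²|u|²] = 0 and solve for r > 0.
Solving yields r = b.
With b = 2.122, the most probable radial distance is 2.1220.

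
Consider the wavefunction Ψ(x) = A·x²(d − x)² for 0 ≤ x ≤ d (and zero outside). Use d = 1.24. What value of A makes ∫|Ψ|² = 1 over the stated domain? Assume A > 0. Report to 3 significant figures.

Require ∫ |Ψ|² dx = 1 over the whole domain.
With Ψ = A·x²(d − x)², the integral evaluates to A²·[d^9/630].
So A² = (d^9/630)^(−1).
Plugging in d = 1.24 yields A = 9.534.

A ≈ 9.53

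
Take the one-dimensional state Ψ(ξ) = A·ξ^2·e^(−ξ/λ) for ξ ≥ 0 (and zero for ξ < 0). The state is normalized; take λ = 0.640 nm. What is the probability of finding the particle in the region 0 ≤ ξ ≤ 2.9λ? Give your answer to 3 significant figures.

P ≈ 0.687

|Ψ|² is the probability density, so P = ∫_{0}^{2.9λ} |Ψ|² dξ.
With A² fixed by ∫|Ψ|² = 1, i.e. A² = (3·λ^5/4)^(−1), substitute and integrate.
Let u = ξ/λ; then A² and the length scale cancel, so P = ∫_{0}^{2.9} u^4·e^(-2·u) du ÷ ∫_{0}^{∞} u^4·e^(-2·u) du.
With ∫ u^4·e^(-2·u) du = -(u^4/2 + u^3 + 3·u^2/2 + 3·u/2 + 3/4)·e^(-2·u) + C, the region integral is ≈ 0.51546 and the full one is 3/4.
The result is P = 0.6873.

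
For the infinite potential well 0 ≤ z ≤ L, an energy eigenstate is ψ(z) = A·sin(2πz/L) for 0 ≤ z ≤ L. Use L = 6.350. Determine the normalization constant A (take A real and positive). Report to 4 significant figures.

A ≈ 0.5612

Normalization requires ∫|ψ|² dz = 1, integrated from 0 to L.
With ∫₀^L sin²(nπz/L) dz = L/2, the integral (without the A² prefactor) comes out to L/2.
Substituting L = 6.350 gives A² = 0.31496, so A = 0.56121.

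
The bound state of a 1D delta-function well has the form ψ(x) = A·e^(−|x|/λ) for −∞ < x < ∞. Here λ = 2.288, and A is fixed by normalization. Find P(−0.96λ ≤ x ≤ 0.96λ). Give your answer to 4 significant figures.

P ≈ 0.8534

The probability is P = ∫ |ψ|² dx over [−0.96λ, 0.96λ].
Since A² = 1/(λ), this is the region integral divided by the full normalization integral.
By symmetry take twice the x ≥ 0 contribution in numerator and denominator; the 2's cancel. In terms of u = x/λ (A² and the length scale cancel between numerator and denominator), P = [∫_{0}^{0.96} e^(-2·u) du] / [∫_{0}^{∞} e^(-2·u) du].
An antiderivative of e^(-2·u) is -e^(-2·u)/2; evaluating from 0 to 0.96 gives 1/2 - e^(-48/25)/2, while the full integral is 1/2.
This works out to P = 0.85339.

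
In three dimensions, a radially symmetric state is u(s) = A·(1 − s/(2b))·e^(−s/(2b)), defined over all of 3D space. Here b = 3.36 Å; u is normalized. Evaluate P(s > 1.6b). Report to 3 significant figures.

P = ∫ |u|² 4πs² ds over s > 1.6b.
Normalization gives A² = 1/(8·π·b^3).
In terms of t = s/b (A², 4π and the length scale all cancel between numerator and denominator), P = [∫_{1.6}^{∞} t^2·(1 - t/2)^2·e^(-t) dt] / [∫_{0}^{∞} t^2·(1 - t/2)^2·e^(-t) dt].
With ∫ t^2·(1 - t/2)^2·e^(-t) dt = -(t^4/4 + t^2 + 2·t + 2)·e^(-t) + C, the region integral is 5874·e^(-8/5)/625 and the full one is 2.
Taking the ratio yields P = 0.9488.

P ≈ 0.949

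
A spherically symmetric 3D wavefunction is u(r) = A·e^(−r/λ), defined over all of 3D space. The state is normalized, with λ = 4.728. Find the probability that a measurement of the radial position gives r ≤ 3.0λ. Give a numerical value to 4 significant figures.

P = ∫ |u|² 4πr² dr over r ≤ 3.0λ.
The full normalization integral is A²·[π·λ^3] = 1, fixing A².
Substituting t = r/λ, A², 4π and the length scale all cancel in the ratio: P = ∫_{0}^{3.0} t^2·e^(-2·t) dt / ∫_{0}^{∞} t^2·e^(-2·t) dt.
Using ∫ t^2·e^(-2·t) dt = -(2·t^2 + 2·t + 1)·e^(-2·t)/4, the numerator is 1/4 - 25·e^(-6)/4 and the denominator is 1/4.
The region integral divided by the full integral gives P = 0.93803.

P ≈ 0.9380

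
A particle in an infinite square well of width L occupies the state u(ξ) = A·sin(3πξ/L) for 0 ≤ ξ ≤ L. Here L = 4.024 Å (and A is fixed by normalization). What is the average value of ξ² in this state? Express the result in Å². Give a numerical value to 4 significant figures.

By definition ⟨ξ²⟩ = ∫ ξ^2 |u(ξ)|² dξ.
With ∫₀^L sin²(nπξ/L) dξ = L/2, since the A² factors cancel between numerator and denominator, ⟨ξ²⟩ = -L^2/(18·π^2) + L^2/3.
With L = 4.024, ⟨ξ^2⟩ = 5.3064.

⟨ξ^2⟩ ≈ 5.306 Å^2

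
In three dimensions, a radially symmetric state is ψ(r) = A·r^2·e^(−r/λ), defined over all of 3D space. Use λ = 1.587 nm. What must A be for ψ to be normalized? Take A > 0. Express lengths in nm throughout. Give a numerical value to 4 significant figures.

The normalization condition is ∫|ψ|² 4πr² dr = 1 from 0 to ∞.
With ∫₀^∞ r^6 e^(−αr) dr = 6!/α^7, with ψ = A·r^2·e^(−r/λ), the integral evaluates to A²·[45·π·λ^7/2].
So A² = (45·π·λ^7/2)^(−1).
Plugging in λ = 1.587 yields A = 0.023622.

A ≈ 0.02362 nm^(-7/2)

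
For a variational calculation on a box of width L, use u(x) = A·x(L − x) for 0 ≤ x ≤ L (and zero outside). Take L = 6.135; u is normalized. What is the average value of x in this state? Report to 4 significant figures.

⟨x⟩ ≈ 3.068

⟨x⟩ = ∫ x |u|² dx over the full domain.
Expanding the polynomial and integrating term by term, since the A² factors cancel between numerator and denominator, ⟨x⟩ = L/2.
With L = 6.135, ⟨x⟩ = 3.0675.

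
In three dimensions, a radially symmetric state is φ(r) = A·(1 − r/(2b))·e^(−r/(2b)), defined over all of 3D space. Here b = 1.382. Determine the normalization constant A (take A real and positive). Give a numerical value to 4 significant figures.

The normalization condition is ∫|φ|² 4πr² dr = 1 from 0 to ∞.
(Spherical symmetry: dV = 4πr² dr.)
Recall ∫₀^∞ r^m e^(−r/β) dr = m!·β^(m+1), carrying out the integral gives A² · 8·π·b^3.
Setting this equal to 1 gives A² = 1/(8·π·b^3).
With b = 1.382: A² = 0.015074 and A = 0.12278.

A ≈ 0.1228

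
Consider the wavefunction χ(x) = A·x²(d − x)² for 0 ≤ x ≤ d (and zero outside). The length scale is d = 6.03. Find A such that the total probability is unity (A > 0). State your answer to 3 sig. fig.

A ≈ 0.00773

Normalization requires ∫|χ|² dx = 1, integrated from 0 to d.
Expanding the polynomial and integrating term by term, ∫|χ|² dx = A²·(d^9/630).
So A² = (d^9/630)^(−1).
Substituting d = 6.03 gives A² = 0.00005977, so A = 0.007731.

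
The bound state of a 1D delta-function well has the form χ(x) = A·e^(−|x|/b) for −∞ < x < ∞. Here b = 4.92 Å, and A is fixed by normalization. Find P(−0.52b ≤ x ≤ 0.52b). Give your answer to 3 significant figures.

P ≈ 0.647

P = ∫_{−0.52b}^{0.52b} |χ(x)|² dx.
Since A² = 1/(b), this is the region integral divided by the full normalization integral.
Both integrals are even about x = 0, so only the x ≥ 0 halves are needed (the factors of 2 cancel). Let u = x/b; then A² and the length scale cancel, so P = ∫_{0}^{0.52} e^(-2·u) du ÷ ∫_{0}^{∞} e^(-2·u) du.
Using ∫ e^(-2·u) du = -e^(-2·u)/2, the numerator is 1/2 - e^(-26/25)/2 and the denominator is 1/2.
Evaluating gives P = 0.6465.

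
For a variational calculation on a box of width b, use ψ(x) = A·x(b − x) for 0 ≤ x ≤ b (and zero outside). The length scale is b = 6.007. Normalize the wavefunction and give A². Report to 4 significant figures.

A^2 ≈ 0.003836

The normalization condition is ∫|ψ|² dx = 1 from 0 to b.
Carrying out the integral gives A² · b^5/30.
Setting this equal to 1 gives A² = 1/(b^5/30).
With b = 6.007: A² = 0.0038356 and A = 0.061932.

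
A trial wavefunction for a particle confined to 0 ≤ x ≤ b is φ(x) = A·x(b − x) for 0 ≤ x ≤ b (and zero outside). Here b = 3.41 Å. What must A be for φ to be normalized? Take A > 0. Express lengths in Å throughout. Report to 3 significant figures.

A ≈ 0.255 Å^(-5/2)

The normalization condition is ∫|φ|² dx = 1 from 0 to b.
Expanding the polynomial and integrating term by term, ∫|φ|² dx = A²·(b^5/30).
With b = 3.41: A² = 0.06507 and A = 0.2551.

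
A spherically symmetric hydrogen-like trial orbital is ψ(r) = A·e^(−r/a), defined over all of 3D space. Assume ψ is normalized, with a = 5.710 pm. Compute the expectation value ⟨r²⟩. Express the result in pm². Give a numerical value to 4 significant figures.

By definition ⟨r²⟩ = ∫ r^2 |ψ(r)|² 4πr² dr.
Evaluating both integrals, ⟨r²⟩ = 3·a^2.
With a = 5.710, ⟨r^2⟩ = 97.812.

⟨r^2⟩ ≈ 97.81 pm^2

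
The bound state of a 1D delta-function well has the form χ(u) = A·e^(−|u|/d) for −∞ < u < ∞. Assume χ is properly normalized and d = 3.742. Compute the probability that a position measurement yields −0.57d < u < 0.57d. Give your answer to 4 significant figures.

P ≈ 0.6802

P = ∫_{−0.57d}^{0.57d} |χ(u)|² du.
With A² fixed by ∫|χ|² = 1, i.e. A² = (d)^(−1), substitute and integrate.
Both integrals are even about u = 0, so only the u ≥ 0 halves are needed (the factors of 2 cancel). In terms of t = u/d (A² and the length scale cancel between numerator and denominator), P = [∫_{0}^{0.57} e^(-2·t) dt] / [∫_{0}^{∞} e^(-2·t) dt].
With ∫ e^(-2·t) dt = -e^(-2·t)/2 + C, the region integral is 1/2 - e^(-57/50)/2 and the full one is 1/2.
The result is P = 0.68018.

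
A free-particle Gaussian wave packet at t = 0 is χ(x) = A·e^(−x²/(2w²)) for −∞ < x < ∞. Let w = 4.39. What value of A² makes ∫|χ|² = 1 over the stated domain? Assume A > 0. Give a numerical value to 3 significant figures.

Normalization requires ∫|χ|² dx = 1, integrated from −∞ to ∞.
Carrying out the integral gives A² · √(π)·w.
With w = 4.39: A² = 0.1285 and A = 0.3585.

A^2 ≈ 0.129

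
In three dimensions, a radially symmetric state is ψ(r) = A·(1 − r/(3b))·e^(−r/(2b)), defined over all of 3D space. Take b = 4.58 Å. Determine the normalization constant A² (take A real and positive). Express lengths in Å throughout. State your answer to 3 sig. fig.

A^2 ≈ 0.00124 Å^(-3)

Normalization requires ∫|ψ|² 4πr² dr = 1, integrated from 0 to ∞.
The angular integral contributes 4π, leaving ∫₀^∞ r²|ψ|² dr.
With ∫₀^∞ r^4 e^(−αr) dr = 4!/α^5, with ψ = A·(1 − r/(3b))·e^(−r/(2b)), the integral evaluates to A²·[8·π·b^3/3].
Setting this equal to 1 gives A² = 1/(8·π·b^3/3).
With b = 4.58: A² = 0.001242 and A = 0.03525.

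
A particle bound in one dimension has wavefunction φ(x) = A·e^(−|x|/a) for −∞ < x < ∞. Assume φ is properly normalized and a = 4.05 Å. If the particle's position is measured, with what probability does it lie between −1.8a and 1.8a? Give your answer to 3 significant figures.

P ≈ 0.973

|φ|² is the probability density, so P = ∫_{−1.8a}^{1.8a} |φ|² dx.
Since A² = 1/(a), this is the region integral divided by the full normalization integral.
By symmetry take twice the x ≥ 0 contribution in numerator and denominator; the 2's cancel. In terms of u = x/a (A² and the length scale cancel between numerator and denominator), P = [∫_{0}^{1.8} e^(-2·u) du] / [∫_{0}^{∞} e^(-2·u) du].
An antiderivative of e^(-2·u) is -e^(-2·u)/2; evaluating from 0 to 1.8 gives 1/2 - e^(-18/5)/2, while the full integral is 1/2.
This works out to P = 0.9727.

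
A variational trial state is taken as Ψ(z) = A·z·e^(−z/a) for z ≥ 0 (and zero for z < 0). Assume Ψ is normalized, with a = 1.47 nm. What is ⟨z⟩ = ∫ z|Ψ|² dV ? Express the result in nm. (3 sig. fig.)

⟨z⟩ ≈ 2.21 nm

The expectation value is the |Ψ|²-weighted average of z: ∫ z|Ψ|² dz.
Evaluating both integrals, ⟨z⟩ = 3·a/2.
Putting a = 1.47 gives 2.205.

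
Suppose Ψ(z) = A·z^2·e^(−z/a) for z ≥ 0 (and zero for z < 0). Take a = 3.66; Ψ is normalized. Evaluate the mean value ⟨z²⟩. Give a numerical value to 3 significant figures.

⟨z^2⟩ ≈ 100

⟨z²⟩ = ∫ z^2 |Ψ|² dz over the full domain.
With ∫₀^∞ z^6 e^(−αz) dz = 6!/α^7, evaluating both integrals, ⟨z²⟩ = 15·a^2/2.
Putting a = 3.66 gives 100.5.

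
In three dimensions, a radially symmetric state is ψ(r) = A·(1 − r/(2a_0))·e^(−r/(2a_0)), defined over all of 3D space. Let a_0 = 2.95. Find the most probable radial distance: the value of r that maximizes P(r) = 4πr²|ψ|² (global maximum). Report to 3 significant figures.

Differentiate P(r) = 4πr²|ψ|² with respect to r and set to zero.
This gives r = a_0·(√(5) + 3).
With a_0 = 2.95, the most probable radial distance is 15.45.

r ≈ 15.4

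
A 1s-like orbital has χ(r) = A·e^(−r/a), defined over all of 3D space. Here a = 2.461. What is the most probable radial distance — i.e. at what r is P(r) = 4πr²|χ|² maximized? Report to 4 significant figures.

r ≈ 2.461

The maximum of P(r) = 4πr²|χ|² occurs where its derivative vanishes.
This gives r = a.
With a = 2.461, the most probable radial distance is 2.4610.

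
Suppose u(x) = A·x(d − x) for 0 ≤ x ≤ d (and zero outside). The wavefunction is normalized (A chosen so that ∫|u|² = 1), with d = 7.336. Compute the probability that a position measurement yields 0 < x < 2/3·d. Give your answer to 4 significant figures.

P ≈ 0.7901

The probability is P = ∫ |u|² dx over [0, 2/3·d].
With A² fixed by ∫|u|² = 1, i.e. A² = (d^5/30)^(−1), substitute and integrate.
In terms of t = x/d (A² and the length scale cancel between numerator and denominator), P = [∫_{0}^{2/3} t^2·(1 - t)^2 dt] / [∫_{0}^{1} t^2·(1 - t)^2 dt].
Using ∫ t^2·(1 - t)^2 dt = t^3·(6·t^2 - 15·t + 10)/30, the numerator is 32/1215 and the denominator is 1/30.
Taking the ratio, P = 64/81.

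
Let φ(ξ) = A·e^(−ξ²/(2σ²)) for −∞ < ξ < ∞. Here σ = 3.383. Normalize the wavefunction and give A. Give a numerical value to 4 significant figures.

A ≈ 0.4084

We need A² ∫|f|² dξ = 1, taking the integral from −∞ to ∞.
∫|φ|² dξ = A²·(√(π)·σ).
Hence A² = 1/[√(π)·σ].
Substituting σ = 3.383 gives A² = 0.16677, so A = 0.40838.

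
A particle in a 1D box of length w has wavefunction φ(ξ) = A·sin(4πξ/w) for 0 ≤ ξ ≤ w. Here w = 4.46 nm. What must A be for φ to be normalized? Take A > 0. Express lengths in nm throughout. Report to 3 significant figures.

A ≈ 0.670 nm^(-1/2)

The normalization condition is ∫|φ|² dξ = 1 from 0 to w.
With ∫₀^w sin²(nπξ/w) dξ = w/2, with φ = A·sin(4πξ/w), the integral evaluates to A²·[w/2].
Setting this equal to 1 gives A² = 1/(w/2).
Substituting w = 4.46 gives A² = 0.4484, so A = 0.6696.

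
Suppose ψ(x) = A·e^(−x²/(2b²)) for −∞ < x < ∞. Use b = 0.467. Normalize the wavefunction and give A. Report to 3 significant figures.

A ≈ 1.10

Normalization requires ∫|ψ|² dx = 1, integrated from −∞ to ∞.
Differentiating ∫e^(−αx²) dx = √(π/α) under α to get the higher moments, with ψ = A·e^(−x²/(2b²)), the integral evaluates to A²·[√(π)·b].
Hence A² = 1/[√(π)·b].
Substituting b = 0.467 gives A² = 1.208, so A = 1.099.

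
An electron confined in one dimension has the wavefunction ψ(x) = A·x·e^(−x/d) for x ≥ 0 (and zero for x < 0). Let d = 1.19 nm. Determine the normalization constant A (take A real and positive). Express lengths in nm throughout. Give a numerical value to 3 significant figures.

A ≈ 1.54 nm^(-3/2)

Require ∫ |ψ|² dx = 1 over the whole domain.
With ∫₀^∞ x^2 e^(−αx) dx = 2!/α^3, with ψ = A·x·e^(−x/d), the integral evaluates to A²·[d^3/4].
Setting this equal to 1 gives A² = 1/(d^3/4).
With d = 1.19: A² = 2.374 and A = 1.541.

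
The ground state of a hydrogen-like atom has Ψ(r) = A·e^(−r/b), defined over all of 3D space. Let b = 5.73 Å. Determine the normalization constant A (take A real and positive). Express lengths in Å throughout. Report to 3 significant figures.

A ≈ 0.0411 Å^(-3/2)

Normalization requires ∫|Ψ|² 4πr² dr = 1, integrated from 0 to ∞.
In 3D with spherical symmetry the volume element is 4πr² dr.
Using ∫₀^∞ rⁿ e^(−αr) dr = n!/αⁿ⁺¹, with Ψ = A·e^(−r/b), the integral evaluates to A²·[π·b^3].
Hence A² = 1/[π·b^3].
Substituting b = 5.73 gives A² = 0.001692, so A = 0.04113.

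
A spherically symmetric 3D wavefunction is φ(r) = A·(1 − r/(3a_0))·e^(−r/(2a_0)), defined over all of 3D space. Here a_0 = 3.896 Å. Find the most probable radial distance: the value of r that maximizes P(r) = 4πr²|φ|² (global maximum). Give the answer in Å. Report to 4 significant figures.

r ≈ 3.896 Å

The maximum of P(r) = 4πr²|φ|² occurs where its derivative vanishes.
This gives r = a_0.
With a_0 = 3.896, the most probable radial distance is 3.8960 Å.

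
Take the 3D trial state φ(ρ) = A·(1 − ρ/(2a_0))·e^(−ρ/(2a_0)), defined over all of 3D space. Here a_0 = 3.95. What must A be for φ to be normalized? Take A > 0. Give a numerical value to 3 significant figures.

A ≈ 0.0254

Normalization requires ∫|φ|² 4πρ² dρ = 1, integrated from 0 to ∞.
In 3D with spherical symmetry the volume element is 4πρ² dρ.
∫|φ|² 4πρ² dρ = A²·(8·π·a_0^3).
Hence A² = 1/[8·π·a_0^3].
Substituting a_0 = 3.95 gives A² = 0.0006456, so A = 0.02541.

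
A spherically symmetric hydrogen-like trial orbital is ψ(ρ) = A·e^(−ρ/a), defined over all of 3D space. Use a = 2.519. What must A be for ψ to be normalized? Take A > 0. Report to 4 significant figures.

A ≈ 0.1411

Require ∫ |ψ|² 4πρ² dρ = 1 over the whole domain.
The integral (without the A² prefactor) comes out to π·a^3.
So A² = (π·a^3)^(−1).
Plugging in a = 2.519 yields A = 0.14112.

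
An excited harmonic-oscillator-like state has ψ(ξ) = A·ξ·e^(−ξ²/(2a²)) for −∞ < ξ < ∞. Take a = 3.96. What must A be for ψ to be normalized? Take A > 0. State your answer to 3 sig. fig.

Require ∫ |ψ|² dξ = 1 over the whole domain.
Using the Gaussian integral ∫_{−∞}^{∞} e^(−αξ²) dξ = √(π/α), with ψ = A·ξ·e^(−ξ²/(2a²)), the integral evaluates to A²·[√(π)·a^3/2].
Hence A² = 1/[√(π)·a^3/2].
Substituting a = 3.96 gives A² = 0.01817, so A = 0.1348.

A ≈ 0.135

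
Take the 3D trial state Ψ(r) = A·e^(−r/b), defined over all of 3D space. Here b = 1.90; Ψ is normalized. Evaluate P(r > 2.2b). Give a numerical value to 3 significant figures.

P ≈ 0.185

P = ∫ |Ψ|² 4πr² dr over r > 2.2b.
Normalization gives A² = 1/(π·b^3).
In terms of u = r/b (A², 4π and the length scale all cancel between numerator and denominator), P = [∫_{2.2}^{∞} u^2·e^(-2·u) du] / [∫_{0}^{∞} u^2·e^(-2·u) du].
Using ∫ u^2·e^(-2·u) du = -(2·u^2 + 2·u + 1)·e^(-2·u)/4, the numerator is 377·e^(-22/5)/100 and the denominator is 1/4.
Taking the ratio yields P = 0.1851.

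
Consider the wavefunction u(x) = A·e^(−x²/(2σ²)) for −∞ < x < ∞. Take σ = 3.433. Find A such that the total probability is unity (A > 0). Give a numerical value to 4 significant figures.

A ≈ 0.4054

Require ∫ |u|² dx = 1 over the whole domain.
With ∫_{−∞}^{∞} x^(2m) e^(−αx²) dx = (2m−1)!!·√π / (2^m α^(m+1/2)), with u = A·e^(−x²/(2σ²)), the integral evaluates to A²·[√(π)·σ].
Setting this equal to 1 gives A² = 1/(√(π)·σ).
With σ = 3.433: A² = 0.16434 and A = 0.40539.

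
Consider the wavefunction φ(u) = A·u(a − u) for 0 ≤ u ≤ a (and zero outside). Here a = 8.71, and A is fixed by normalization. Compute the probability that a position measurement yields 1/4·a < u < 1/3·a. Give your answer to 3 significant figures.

P ≈ 0.106

The probability is P = ∫ |φ|² du over [1/4·a, 1/3·a].
Since A² = 1/(a^5/30), this is the region integral divided by the full normalization integral.
Substituting t = u/a, A² and the length scale cancel in the ratio: P = ∫_{1/4}^{1/3} t^2·(1 - t)^2 dt / ∫_{0}^{1} t^2·(1 - t)^2 dt.
Using ∫ t^2·(1 - t)^2 dt = t^3·(6·t^2 - 15·t + 10)/30, the numerator is ≈ 0.0035454 and the denominator is 1/30.
The result is P = 0.1064.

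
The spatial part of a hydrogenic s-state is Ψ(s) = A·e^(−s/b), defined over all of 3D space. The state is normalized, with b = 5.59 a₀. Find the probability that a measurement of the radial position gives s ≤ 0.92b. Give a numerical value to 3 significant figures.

Integrate the radial probability density 4πs²|Ψ|² over s ≤ 0.92b.
The full normalization integral is A²·[π·b^3] = 1, fixing A².
Let u = s/b; then A², 4π and the length scale all cancel, so P = ∫_{0}^{0.92} u^2·e^(-2·u) du ÷ ∫_{0}^{∞} u^2·e^(-2·u) du.
With ∫ u^2·e^(-2·u) du = -(2·u^2 + 2·u + 1)·e^(-2·u)/4 + C, the region integral is 1/4 - 2833·e^(-46/25)/2500 and the full one is 1/4.
Taking the ratio yields P = 0.2801.

P ≈ 0.280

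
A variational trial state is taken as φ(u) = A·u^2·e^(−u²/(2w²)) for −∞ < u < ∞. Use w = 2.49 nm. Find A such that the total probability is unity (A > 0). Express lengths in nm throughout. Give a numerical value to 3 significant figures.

We need A² ∫|f|² du = 1, taking the integral from −∞ to ∞.
The integral (without the A² prefactor) comes out to 3·√(π)·w^5/4.
Hence A² = 1/[3·√(π)·w^5/4].
Plugging in w = 2.49 yields A = 0.08865.

A ≈ 0.0887 nm^(-5/2)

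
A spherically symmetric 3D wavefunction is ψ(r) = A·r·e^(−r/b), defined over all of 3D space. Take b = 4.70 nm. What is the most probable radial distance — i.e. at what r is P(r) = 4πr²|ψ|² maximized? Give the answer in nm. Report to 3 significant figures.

r ≈ 9.40 nm

Set d/dr [P(r) = 4πr²|ψ|²] = 0 and solve for r > 0.
This gives r = 2·b.
With b = 4.70, the most probable radial distance is 9.400 nm.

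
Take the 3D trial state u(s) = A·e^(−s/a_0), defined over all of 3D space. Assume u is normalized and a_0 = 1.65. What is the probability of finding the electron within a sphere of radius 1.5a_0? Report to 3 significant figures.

P ≈ 0.577

With dV = 4πs²ds, the probability is ∫|u|² dV over s ≤ 1.5a_0.
The full normalization integral is A²·[π·a_0^3] = 1, fixing A².
In terms of t = s/a_0 (A², 4π and the length scale all cancel between numerator and denominator), P = [∫_{0}^{1.5} t^2·e^(-2·t) dt] / [∫_{0}^{∞} t^2·e^(-2·t) dt].
An antiderivative of t^2·e^(-2·t) is -(2·t^2 + 2·t + 1)·e^(-2·t)/4; evaluating from 0 to 1.5 gives 1/4 - 17·e^(-3)/8, while the full integral is 1/4.
This evaluates to P = 0.5768.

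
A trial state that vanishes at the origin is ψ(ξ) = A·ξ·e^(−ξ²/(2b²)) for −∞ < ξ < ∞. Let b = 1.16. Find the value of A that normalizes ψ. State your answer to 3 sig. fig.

The normalization condition is ∫|ψ|² dξ = 1 from −∞ to ∞.
Carrying out the integral gives A² · √(π)·b^3/2.
Hence A² = 1/[√(π)·b^3/2].
Plugging in b = 1.16 yields A = 0.8502.

A ≈ 0.850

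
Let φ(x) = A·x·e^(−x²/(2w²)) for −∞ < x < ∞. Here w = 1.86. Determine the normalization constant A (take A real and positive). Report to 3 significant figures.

We need A² ∫|f|² dx = 1, taking the integral from −∞ to ∞.
Using the Gaussian integral ∫_{−∞}^{∞} e^(−αx²) dx = √(π/α), carrying out the integral gives A² · √(π)·w^3/2.
Setting this equal to 1 gives A² = 1/(√(π)·w^3/2).
Plugging in w = 1.86 yields A = 0.4188.

A ≈ 0.419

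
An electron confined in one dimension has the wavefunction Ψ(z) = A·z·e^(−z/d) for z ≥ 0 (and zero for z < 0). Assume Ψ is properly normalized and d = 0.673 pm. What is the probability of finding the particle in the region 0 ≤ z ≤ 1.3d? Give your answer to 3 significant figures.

P = ∫_{0}^{1.3d} |Ψ(z)|² dz.
Since A² = 1/(d^3/4), this is the region integral divided by the full normalization integral.
Let u = z/d; then A² and the length scale cancel, so P = ∫_{0}^{1.3} u^2·e^(-2·u) du ÷ ∫_{0}^{∞} u^2·e^(-2·u) du.
Using ∫ u^2·e^(-2·u) du = -(2·u^2 + 2·u + 1)·e^(-2·u)/4, the numerator is 1/4 - 349·e^(-13/5)/200 and the denominator is 1/4.
This works out to P = 0.4816.

P ≈ 0.482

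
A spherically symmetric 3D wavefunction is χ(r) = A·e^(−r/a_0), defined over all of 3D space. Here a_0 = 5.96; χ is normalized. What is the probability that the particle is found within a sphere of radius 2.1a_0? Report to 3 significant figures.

P ≈ 0.790

P = ∫ |χ|² 4πr² dr over r ≤ 2.1a_0.
A² is fixed by ∫₀^∞ 4πr²|χ|² dr = 1, i.e. A² = (π·a_0^3)^(−1).
In terms of u = r/a_0 (A², 4π and the length scale all cancel between numerator and denominator), P = [∫_{0}^{2.1} u^2·e^(-2·u) du] / [∫_{0}^{∞} u^2·e^(-2·u) du].
Using ∫ u^2·e^(-2·u) du = -(2·u^2 + 2·u + 1)·e^(-2·u)/4, the numerator is 1/4 - 701·e^(-21/5)/200 and the denominator is 1/4.
This evaluates to P = 0.7898.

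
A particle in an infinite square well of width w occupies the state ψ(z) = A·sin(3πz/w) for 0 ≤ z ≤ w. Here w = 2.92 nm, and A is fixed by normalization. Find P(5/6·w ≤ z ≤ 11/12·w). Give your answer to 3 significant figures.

|ψ|² is the probability density, so P = ∫_{5/6·w}^{11/12·w} |ψ|² dz.
Since A² = 1/(w/2), this is the region integral divided by the full normalization integral.
Let u = z/w; then A² and the length scale cancel, so P = ∫_{5/6}^{11/12} sin(3·π·u)^2 du ÷ ∫_{0}^{1} sin(3·π·u)^2 du.
Using ∫ sin(3·π·u)^2 du = u/2 - sin(6·π·u)/(12·π), the numerator is 1/(12·π) + 1/24 and the denominator is 1/2.
This works out to P = (2 + π)/(12·π).

P ≈ 0.136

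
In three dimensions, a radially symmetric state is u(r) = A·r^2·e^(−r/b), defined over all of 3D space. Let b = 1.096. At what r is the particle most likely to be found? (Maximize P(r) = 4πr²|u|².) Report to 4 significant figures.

Set d/dr [P(r) = 4πr²|u|²] = 0 and solve for r > 0.
Solving yields r = 3·b.
With b = 1.096, the most probable radial distance is 3.2880.

r ≈ 3.288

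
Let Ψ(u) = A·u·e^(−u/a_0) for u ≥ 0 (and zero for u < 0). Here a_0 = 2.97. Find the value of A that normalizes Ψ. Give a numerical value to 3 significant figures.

A ≈ 0.391

Normalization requires ∫|Ψ|² du = 1, integrated from 0 to ∞.
Carrying out the integral gives A² · a_0^3/4.
Setting this equal to 1 gives A² = 1/(a_0^3/4).
With a_0 = 2.97: A² = 0.1527 and A = 0.3907.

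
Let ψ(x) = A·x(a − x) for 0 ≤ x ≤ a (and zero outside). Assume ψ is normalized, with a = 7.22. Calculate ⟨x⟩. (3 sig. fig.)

⟨x⟩ ≈ 3.61

By definition ⟨x⟩ = ∫ x |ψ(x)|² dx.
Since the A² factors cancel between numerator and denominator, ⟨x⟩ = a/2.
Putting a = 7.22 gives 3.610.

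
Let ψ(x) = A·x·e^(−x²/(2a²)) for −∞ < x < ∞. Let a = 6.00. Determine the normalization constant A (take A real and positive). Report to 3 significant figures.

A ≈ 0.0723

The normalization condition is ∫|ψ|² dx = 1 from −∞ to ∞.
Differentiating ∫e^(−αx²) dx = √(π/α) under α to get the higher moments, the integral (without the A² prefactor) comes out to √(π)·a^3/2.
With a = 6.00: A² = 0.005224 and A = 0.07228.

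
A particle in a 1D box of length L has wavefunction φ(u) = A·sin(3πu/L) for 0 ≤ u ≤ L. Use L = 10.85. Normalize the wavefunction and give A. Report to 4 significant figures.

Normalization requires ∫|φ|² du = 1, integrated from 0 to L.
Using sin²θ = (1 − cos 2θ)/2, carrying out the integral gives A² · L/2.
Hence A² = 1/[L/2].
Substituting L = 10.85 gives A² = 0.18433, so A = 0.42934.

A ≈ 0.4293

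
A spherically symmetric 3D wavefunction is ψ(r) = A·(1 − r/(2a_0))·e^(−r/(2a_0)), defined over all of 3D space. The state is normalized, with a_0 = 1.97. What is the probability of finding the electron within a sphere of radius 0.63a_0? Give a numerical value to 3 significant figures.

P ≈ 0.0157

Integrate the radial probability density 4πr²|ψ|² over r ≤ 0.63a_0.
The full normalization integral is A²·[8·π·a_0^3] = 1, fixing A².
Let u = r/a_0; then A², 4π and the length scale all cancel, so P = ∫_{0}^{0.63} u^2·(1 - u/2)^2·e^(-u) du ÷ ∫_{0}^{∞} u^2·(1 - u/2)^2·e^(-u) du.
Using ∫ u^2·(1 - u/2)^2·e^(-u) du = -(u^4/4 + u^2 + 2·u + 2)·e^(-u), the numerator is ≈ 0.031390 and the denominator is 2.
Taking the ratio yields P = 0.01570.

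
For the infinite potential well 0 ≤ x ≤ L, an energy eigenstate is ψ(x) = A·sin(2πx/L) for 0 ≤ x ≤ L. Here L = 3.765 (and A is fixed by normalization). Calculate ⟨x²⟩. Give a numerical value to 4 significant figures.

By definition ⟨x²⟩ = ∫ x^2 |ψ(x)|² dx.
With ∫₀^L sin²(nπx/L) dx = L/2, the ratio of the moment integral to the normalization integral gives ⟨x²⟩ = -L^2/(8·π^2) + L^2/3.
With L = 3.765, ⟨x^2⟩ = 4.5455.

⟨x^2⟩ ≈ 4.546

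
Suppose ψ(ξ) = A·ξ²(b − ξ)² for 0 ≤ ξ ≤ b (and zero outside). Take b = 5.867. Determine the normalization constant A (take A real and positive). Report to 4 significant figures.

We need A² ∫|f|² dξ = 1, taking the integral from 0 to b.
The integral (without the A² prefactor) comes out to b^9/630.
Setting this equal to 1 gives A² = 1/(b^9/630).
Substituting b = 5.867 gives A² = 0.000076488, so A = 0.0087458.

A ≈ 0.008746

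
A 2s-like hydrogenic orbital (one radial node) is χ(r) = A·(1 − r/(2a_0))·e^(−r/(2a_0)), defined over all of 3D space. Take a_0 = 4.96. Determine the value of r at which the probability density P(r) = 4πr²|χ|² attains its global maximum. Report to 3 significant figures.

r ≈ 26.0

The maximum of P(r) = 4πr²|χ|² occurs where its derivative vanishes.
This gives r = a_0·(√(5) + 3).
With a_0 = 4.96, the most probable radial distance is 25.97.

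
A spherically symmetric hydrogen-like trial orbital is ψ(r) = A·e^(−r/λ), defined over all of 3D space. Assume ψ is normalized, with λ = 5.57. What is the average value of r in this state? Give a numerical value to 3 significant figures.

⟨r⟩ ≈ 8.36

⟨r⟩ = ∫ r |ψ|² 4πr² dr over the full domain.
Recall ∫₀^∞ r^m e^(−r/β) dr = m!·β^(m+1), the ratio of the moment integral to the normalization integral gives ⟨r⟩ = 3·λ/2.
Putting λ = 5.57 gives 8.355.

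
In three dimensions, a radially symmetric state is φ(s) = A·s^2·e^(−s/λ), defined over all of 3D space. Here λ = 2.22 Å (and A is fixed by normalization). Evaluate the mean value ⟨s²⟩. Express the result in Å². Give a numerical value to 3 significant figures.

⟨s²⟩ = ∫ s^2 |φ|² 4πs² ds over the full domain.
Recall ∫₀^∞ s^m e^(−s/β) ds = m!·β^(m+1), since the A² factors cancel between numerator and denominator, ⟨s²⟩ = 14·λ^2.
With λ = 2.22, ⟨s^2⟩ = 69.00.

⟨s^2⟩ ≈ 69.0 Å^2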